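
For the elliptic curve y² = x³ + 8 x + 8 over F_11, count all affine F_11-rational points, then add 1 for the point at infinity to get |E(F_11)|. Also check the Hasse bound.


Affine points = {(3, 2), (3, 9), (4, 4), (4, 7), (7, 0), (8, 1), (8, 10)}; affine count = 7; |E(F_11)| = 8.

Discriminant check: Δ ∝ 4a³ + 27b² = 4·8³ + 27·8² = 4·512 + 27·64 ≡ 3 (mod 11). Nonzero ⇒ E is nonsingular.
For each x ∈ F_11, compute rhs = x³ + 8·x + 8 mod 11, then count y ∈ F_11 with y² ≡ rhs.
  x = 0: rhs = 8, matching y values: none (0 points).
  x = 1: rhs = 6, matching y values: none (0 points).
  x = 2: rhs = 10, matching y values: none (0 points).
  x = 3: rhs = 4, matching y values: 2, 9 (2 points).
  x = 4: rhs = 5, matching y values: 4, 7 (2 points).
  x = 5: rhs = 8, matching y values: none (0 points).
  x = 6: rhs = 8, matching y values: none (0 points).
  x = 7: rhs = 0, matching y values: 0 (1 points).
  x = 8: rhs = 1, matching y values: 1, 10 (2 points).
  x = 9: rhs = 6, matching y values: none (0 points).
  x = 10: rhs = 10, matching y values: none (0 points).
Total affine count: 7.
Full point count |E(F_11)| = 7 + 1 = 8.
Hasse bound: |8 − (11+1)| = |-4| = 4 ≤ 2√11 ≈ 6.6332 ✓.


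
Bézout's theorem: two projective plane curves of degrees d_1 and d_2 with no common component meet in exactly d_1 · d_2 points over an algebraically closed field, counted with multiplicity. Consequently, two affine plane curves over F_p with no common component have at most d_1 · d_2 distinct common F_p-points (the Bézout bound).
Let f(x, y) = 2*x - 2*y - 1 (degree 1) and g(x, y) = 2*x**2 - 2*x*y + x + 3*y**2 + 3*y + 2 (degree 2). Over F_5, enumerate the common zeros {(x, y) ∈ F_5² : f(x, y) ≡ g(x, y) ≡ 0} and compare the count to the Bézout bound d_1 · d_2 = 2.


Common zeros: {(0, 2), (1, 3)}; count = 2; Bézout bound = 2.

deg(f) = 1, deg(g) = 2, so Bézout bound = 2.
Scan x ∈ F_5. For each x, list the y ∈ F_5 with f(x, y) ≡ 0 and those with g(x, y) ≡ 0 (mod 5); the common zeros in that column are the intersection.
  x = 0: f ≡ 0 at y ∈ {2}; g ≡ 0 at y ∈ {2}; common: {2}.
  x = 1: f ≡ 0 at y ∈ {3}; g ≡ 0 at y ∈ {0, 3}; common: {3}.
  x = 2: f ≡ 0 at y ∈ {4}; g ≡ 0 at y ∈ ∅; common: ∅.
  x = 3: f ≡ 0 at y ∈ {0}; g ≡ 0 at y ∈ ∅; common: ∅.
  x = 4: f ≡ 0 at y ∈ {1}; g ≡ 0 at y ∈ {2, 3}; common: ∅.
Collecting: common zeros = {(0, 2), (1, 3)}, so the count is 2.
Comparison with the Bézout bound: 2 ≤ 2 = deg(f)·deg(g), as expected for curves with no common component (the bound is attained).


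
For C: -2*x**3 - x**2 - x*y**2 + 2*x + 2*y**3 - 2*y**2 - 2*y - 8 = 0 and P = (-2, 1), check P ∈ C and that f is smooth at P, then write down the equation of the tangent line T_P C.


Tangent line at P: -19*x + 4*y - 42 = 0.

Step 1: f(-2, 1) = 0, so P lies on C.
Step 2: partial derivatives
  f_x(x, y) = -6*x**2 - 2*x - y**2 + 2, f_y(x, y) = -2*x*y + 6*y**2 - 4*y - 2.
  f_x(P) = -19, f_y(P) = 4 (gradient nonzero, so P is smooth).
Step 3: tangent line at P: -19·(x − -2) + 4·(y − 1) = 0.
Expanding: -19*x + 4*y - 42 = 0.


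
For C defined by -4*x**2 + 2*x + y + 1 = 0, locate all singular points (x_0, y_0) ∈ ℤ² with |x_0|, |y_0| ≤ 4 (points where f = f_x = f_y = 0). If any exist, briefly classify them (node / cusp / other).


No singular points in the scanned grid; C is smooth there.

Compute partial derivatives:
  f_x = 2 - 8*x.
  f_y = 1.
f_y = 1 is a nonzero constant, so f_y never vanishes: no point (x, y) can satisfy f = f_x = f_y = 0. In particular no (x, y) ∈ {−4, ..., 4}² is singular; the curve is smooth.


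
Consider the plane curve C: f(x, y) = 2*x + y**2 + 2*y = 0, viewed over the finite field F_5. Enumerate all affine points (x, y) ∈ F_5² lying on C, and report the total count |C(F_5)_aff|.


Affine F_5-points: {(0, 0), (0, 3), (1, 1), (1, 2), (3, 4)}; count = 5.

For each of the 25 pairs (x, y) ∈ F_5², evaluate f(x, y) mod 5. Record the zeros.
  x = 0: [0↦0, 1↦3, 2↦3, 3↦0, 4↦4]  zeros at y ∈ {0, 3}
  x = 1: [0↦2, 1↦0, 2↦0, 3↦2, 4↦1]  zeros at y ∈ {1, 2}
  x = 2: [0↦4, 1↦2, 2↦2, 3↦4, 4↦3]  zeros at y ∈ ∅
  x = 3: [0↦1, 1↦4, 2↦4, 3↦1, 4↦0]  zeros at y ∈ {4}
  x = 4: [0↦3, 1↦1, 2↦1, 3↦3, 4↦2]  zeros at y ∈ ∅
Collecting zeros: affine points = {(0, 0), (0, 3), (1, 1), (1, 2), (3, 4)}.
Total count |C(F_5)_aff| = 5.


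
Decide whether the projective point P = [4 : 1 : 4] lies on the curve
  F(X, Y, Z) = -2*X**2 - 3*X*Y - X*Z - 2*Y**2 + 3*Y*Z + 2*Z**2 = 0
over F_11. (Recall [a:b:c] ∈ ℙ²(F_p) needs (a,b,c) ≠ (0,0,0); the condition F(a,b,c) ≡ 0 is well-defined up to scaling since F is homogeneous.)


F(4,1,4) ≡ 4 (mod 11); P is NOT on the curve.

Evaluate F(4, 1, 4) term-by-term (mod 11).
  -2*X**2 ↦ -2·16·1·1 = -32
  -3*X*Y ↦ -3·4·1·1 = -12
  -X*Z ↦ -1·4·1·4 = -16
  -2*Y**2 ↦ -2·1·1·1 = -2
  3*Y*Z ↦ 3·1·1·4 = 12
  2*Z**2 ↦ 2·1·1·16 = 32
Sum: F(4, 1, 4) = (-32) + (-12) + (-16) + (-2) + (12) + (32) = -18.
Reducing mod 11: -18 ≡ 4 (mod 11).
Since F(a, b, c) ≡ 4 ≠ 0 (mod 11), P does NOT lie on the curve.


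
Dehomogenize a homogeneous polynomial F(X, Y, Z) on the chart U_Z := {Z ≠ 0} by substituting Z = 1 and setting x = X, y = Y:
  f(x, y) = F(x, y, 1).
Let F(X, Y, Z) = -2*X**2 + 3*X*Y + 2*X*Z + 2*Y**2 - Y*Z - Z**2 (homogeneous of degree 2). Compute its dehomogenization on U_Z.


f(x, y) = -2*x**2 + 3*x*y + 2*x + 2*y**2 - y - 1

On U_Z we set Z = 1. Each monomial c·X^i·Y^j·Z^k in F becomes c·x^i·y^j·1^k = c·x^i·y^j.
Substituting Z = 1: F(X, Y, 1) = -2*x**2 + 3*x*y + 2*x + 2*y**2 - y - 1.
Note: deg(f) ≤ deg(F) = 2; strict inequality happens when F is divisible by Z (lost terms).


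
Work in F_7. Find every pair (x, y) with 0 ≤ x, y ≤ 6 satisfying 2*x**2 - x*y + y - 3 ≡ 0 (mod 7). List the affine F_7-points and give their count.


Affine F_7-points: {(0, 3), (2, 5), (3, 4), (4, 5), (5, 3), (6, 4)}; count = 6.

For each of the 49 pairs (x, y) ∈ F_7², evaluate f(x, y) mod 7. Record the zeros.
  x = 0: [0↦4, 1↦5, 2↦6, 3↦0, 4↦1, 5↦2, 6↦3]  zeros at y ∈ {3}
  x = 1: [0↦6, 1↦6, 2↦6, 3↦6, 4↦6, 5↦6, 6↦6]  zeros at y ∈ ∅
  x = 2: [0↦5, 1↦4, 2↦3, 3↦2, 4↦1, 5↦0, 6↦6]  zeros at y ∈ {5}
  x = 3: [0↦1, 1↦6, 2↦4, 3↦2, 4↦0, 5↦5, 6↦3]  zeros at y ∈ {4}
  x = 4: [0↦1, 1↦5, 2↦2, 3↦6, 4↦3, 5↦0, 6↦4]  zeros at y ∈ {5}
  x = 5: [0↦5, 1↦1, 2↦4, 3↦0, 4↦3, 5↦6, 6↦2]  zeros at y ∈ {3}
  x = 6: [0↦6, 1↦1, 2↦3, 3↦5, 4↦0, 5↦2, 6↦4]  zeros at y ∈ {4}
Collecting zeros: affine points = {(0, 3), (2, 5), (3, 4), (4, 5), (5, 3), (6, 4)}.
Total count |C(F_7)_aff| = 6.


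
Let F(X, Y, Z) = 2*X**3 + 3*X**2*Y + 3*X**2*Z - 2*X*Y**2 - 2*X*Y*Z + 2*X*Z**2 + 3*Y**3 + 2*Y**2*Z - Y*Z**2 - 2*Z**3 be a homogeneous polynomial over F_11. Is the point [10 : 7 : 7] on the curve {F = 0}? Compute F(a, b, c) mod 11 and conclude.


F(10,7,7) ≡ 10 (mod 11); P is NOT on the curve.

Evaluate F(10, 7, 7) term-by-term (mod 11).
  2*X**3 ↦ 2·1000·1·1 = 2000
  3*X**2*Y ↦ 3·100·7·1 = 2100
  3*X**2*Z ↦ 3·100·1·7 = 2100
  -2*X*Y**2 ↦ -2·10·49·1 = -980
  -2*X*Y*Z ↦ -2·10·7·7 = -980
  2*X*Z**2 ↦ 2·10·1·49 = 980
  3*Y**3 ↦ 3·1·343·1 = 1029
  2*Y**2*Z ↦ 2·1·49·7 = 686
  -Y*Z**2 ↦ -1·1·7·49 = -343
  -2*Z**3 ↦ -2·1·1·343 = -686
Sum: F(10, 7, 7) = (2000) + (2100) + (2100) + (-980) + (-980) + (980) + (1029) + (686) + (-343) + (-686) = 5906.
Reducing mod 11: 5906 ≡ 10 (mod 11).
Since F(a, b, c) ≡ 10 ≠ 0 (mod 11), P does NOT lie on the curve.


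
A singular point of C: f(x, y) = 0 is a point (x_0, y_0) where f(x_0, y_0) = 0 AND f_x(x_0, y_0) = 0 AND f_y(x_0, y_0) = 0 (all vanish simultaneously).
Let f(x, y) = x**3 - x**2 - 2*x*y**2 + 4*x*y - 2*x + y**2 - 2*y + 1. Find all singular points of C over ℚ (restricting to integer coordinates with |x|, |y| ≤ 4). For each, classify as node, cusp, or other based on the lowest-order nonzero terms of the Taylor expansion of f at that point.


Singular points: {(0, 1)}; classification: node.

Compute partial derivatives:
  f_x = 3*x**2 - 2*x - 2*y**2 + 4*y - 2.
  f_y = -4*x*y + 4*x + 2*y - 2.
Scan x_0 ∈ {−4, ..., 4}. For each x_0, f_y(x_0, y) is a polynomial in y; find its integer roots y ∈ {−4, ..., 4}, then test f_x and f at those candidates.
  x = -4: f_y(-4, y) = 18*y - 18; vanishes at y ∈ {1}. (-4, 1): f_x = 56 ≠ 0.
  x = -3: f_y(-3, y) = 14*y - 14; vanishes at y ∈ {1}. (-3, 1): f_x = 33 ≠ 0.
  x = -2: f_y(-2, y) = 10*y - 10; vanishes at y ∈ {1}. (-2, 1): f_x = 16 ≠ 0.
  x = -1: f_y(-1, y) = 6*y - 6; vanishes at y ∈ {1}. (-1, 1): f_x = 5 ≠ 0.
  x = 0: f_y(0, y) = 2*y - 2; vanishes at y ∈ {1}. (0, 1): f_x = 0, f = 0 — SINGULAR.
  x = 1: f_y(1, y) = 2 - 2*y; vanishes at y ∈ {1}. (1, 1): f_x = 1 ≠ 0.
  x = 2: f_y(2, y) = 6 - 6*y; vanishes at y ∈ {1}. (2, 1): f_x = 8 ≠ 0.
  x = 3: f_y(3, y) = 10 - 10*y; vanishes at y ∈ {1}. (3, 1): f_x = 21 ≠ 0.
  x = 4: f_y(4, y) = 14 - 14*y; vanishes at y ∈ {1}. (4, 1): f_x = 40 ≠ 0.
Only singular point on the grid: (0, 1).
Classify: substitute x = 0 + u, y = 1 + v and expand: f = u**3 - u**2 - 2*u*v**2 + v**2.
No constant or linear terms (consistent with a singular point). Quadratic part: -u**2 + v**2. Cubic part: u**3 - 2*u*v**2.
The quadratic part v**2 - u**2 = (v − u)(v + u) splits into two distinct linear factors, so there are two distinct tangent lines y − 1 = ±(x − 0) — this is a node (ordinary double point).
Classification: node.


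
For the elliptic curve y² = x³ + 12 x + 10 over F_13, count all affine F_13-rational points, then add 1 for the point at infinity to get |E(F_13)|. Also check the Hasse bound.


Affine points = {(0, 6), (0, 7), (1, 6), (1, 7), (2, 4), (2, 9), (5, 0), (6, 5), (6, 8), (10, 5), (10, 8), (11, 2), (11, 11), (12, 6), (12, 7)}; affine count = 15; |E(F_13)| = 16.

Discriminant check: Δ ∝ 4a³ + 27b² = 4·12³ + 27·10² = 4·1728 + 27·100 ≡ 5 (mod 13). Nonzero ⇒ E is nonsingular.
For each x ∈ F_13, compute rhs = x³ + 12·x + 10 mod 13, then count y ∈ F_13 with y² ≡ rhs.
  x = 0: rhs = 10, matching y values: 6, 7 (2 points).
  x = 1: rhs = 10, matching y values: 6, 7 (2 points).
  x = 2: rhs = 3, matching y values: 4, 9 (2 points).
  x = 3: rhs = 8, matching y values: none (0 points).
  x = 4: rhs = 5, matching y values: none (0 points).
  x = 5: rhs = 0, matching y values: 0 (1 points).
  x = 6: rhs = 12, matching y values: 5, 8 (2 points).
  x = 7: rhs = 8, matching y values: none (0 points).
  x = 8: rhs = 7, matching y values: none (0 points).
  x = 9: rhs = 2, matching y values: none (0 points).
  x = 10: rhs = 12, matching y values: 5, 8 (2 points).
  x = 11: rhs = 4, matching y values: 2, 11 (2 points).
  x = 12: rhs = 10, matching y values: 6, 7 (2 points).
Total affine count: 15.
Full point count |E(F_13)| = 15 + 1 = 16.
Hasse bound: |16 − (13+1)| = |2| = 2 ≤ 2√13 ≈ 7.2111 ✓.


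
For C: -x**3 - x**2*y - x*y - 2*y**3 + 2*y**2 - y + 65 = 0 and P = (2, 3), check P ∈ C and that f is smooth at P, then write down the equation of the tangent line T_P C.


Tangent line at P: -27*x - 49*y + 201 = 0.

Step 1: f(2, 3) = 0, so P lies on C.
Step 2: partial derivatives
  f_x(x, y) = -3*x**2 - 2*x*y - y, f_y(x, y) = -x**2 - x - 6*y**2 + 4*y - 1.
  f_x(P) = -27, f_y(P) = -49 (gradient nonzero, so P is smooth).
Step 3: tangent line at P: -27·(x − 2) + -49·(y − 3) = 0.
Expanding: -27*x - 49*y + 201 = 0.


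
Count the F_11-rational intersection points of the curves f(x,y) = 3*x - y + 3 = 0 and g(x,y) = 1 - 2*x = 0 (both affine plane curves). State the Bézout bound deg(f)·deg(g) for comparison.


Common zeros: {(6, 10)}; count = 1; Bézout bound = 1.

deg(f) = 1, deg(g) = 1, so Bézout bound = 1.
Scan x ∈ F_11. For each x, list the y ∈ F_11 with f(x, y) ≡ 0 and those with g(x, y) ≡ 0 (mod 11); the common zeros in that column are the intersection.
  x = 0: f ≡ 0 at y ∈ {3}; g ≡ 0 at y ∈ ∅; common: ∅.
  x = 1: f ≡ 0 at y ∈ {6}; g ≡ 0 at y ∈ ∅; common: ∅.
  x = 2: f ≡ 0 at y ∈ {9}; g ≡ 0 at y ∈ ∅; common: ∅.
  x = 3: f ≡ 0 at y ∈ {1}; g ≡ 0 at y ∈ ∅; common: ∅.
  x = 4: f ≡ 0 at y ∈ {4}; g ≡ 0 at y ∈ ∅; common: ∅.
  x = 5: f ≡ 0 at y ∈ {7}; g ≡ 0 at y ∈ ∅; common: ∅.
  x = 6: f ≡ 0 at y ∈ {10}; g ≡ 0 at y ∈ {0, 1, 2, 3, 4, 5, 6, 7, 8, 9, 10}; common: {10}.
  x = 7: f ≡ 0 at y ∈ {2}; g ≡ 0 at y ∈ ∅; common: ∅.
  x = 8: f ≡ 0 at y ∈ {5}; g ≡ 0 at y ∈ ∅; common: ∅.
  x = 9: f ≡ 0 at y ∈ {8}; g ≡ 0 at y ∈ ∅; common: ∅.
  x = 10: f ≡ 0 at y ∈ {0}; g ≡ 0 at y ∈ ∅; common: ∅.
Collecting: common zeros = {(6, 10)}, so the count is 1.
Comparison with the Bézout bound: 1 ≤ 1 = deg(f)·deg(g), as expected for curves with no common component (the bound is attained).


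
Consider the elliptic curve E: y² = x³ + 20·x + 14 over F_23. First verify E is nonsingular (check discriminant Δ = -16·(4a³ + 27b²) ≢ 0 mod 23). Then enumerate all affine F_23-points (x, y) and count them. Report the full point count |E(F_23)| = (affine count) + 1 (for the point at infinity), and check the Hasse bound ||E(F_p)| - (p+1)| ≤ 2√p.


Affine points = {(1, 9), (1, 14), (2, 4), (2, 19), (3, 3), (3, 20), (5, 3), (5, 20), (9, 7), (9, 16), (10, 8), (10, 15), (11, 1), (11, 22), (12, 2), (12, 21), (14, 5), (14, 18), (15, 3), (15, 20), (17, 0), (19, 10), (19, 13), (21, 9), (21, 14), (22, 4), (22, 19)}; affine count = 27; |E(F_23)| = 28.

Discriminant check: Δ ∝ 4a³ + 27b² = 4·20³ + 27·14² = 4·8000 + 27·196 ≡ 9 (mod 23). Nonzero ⇒ E is nonsingular.
For each x ∈ F_23, compute rhs = x³ + 20·x + 14 mod 23, then count y ∈ F_23 with y² ≡ rhs.
  x = 0: rhs = 14, matching y values: none (0 points).
  x = 1: rhs = 12, matching y values: 9, 14 (2 points).
  x = 2: rhs = 16, matching y values: 4, 19 (2 points).
  x = 3: rhs = 9, matching y values: 3, 20 (2 points).
  x = 4: rhs = 20, matching y values: none (0 points).
  x = 5: rhs = 9, matching y values: 3, 20 (2 points).
  x = 6: rhs = 5, matching y values: none (0 points).
  x = 7: rhs = 14, matching y values: none (0 points).
  x = 8: rhs = 19, matching y values: none (0 points).
  x = 9: rhs = 3, matching y values: 7, 16 (2 points).
  x = 10: rhs = 18, matching y values: 8, 15 (2 points).
  x = 11: rhs = 1, matching y values: 1, 22 (2 points).
  x = 12: rhs = 4, matching y values: 2, 21 (2 points).
  x = 13: rhs = 10, matching y values: none (0 points).
  x = 14: rhs = 2, matching y values: 5, 18 (2 points).
  x = 15: rhs = 9, matching y values: 3, 20 (2 points).
  x = 16: rhs = 14, matching y values: none (0 points).
  x = 17: rhs = 0, matching y values: 0 (1 points).
  x = 18: rhs = 19, matching y values: none (0 points).
  x = 19: rhs = 8, matching y values: 10, 13 (2 points).
  x = 20: rhs = 19, matching y values: none (0 points).
  x = 21: rhs = 12, matching y values: 9, 14 (2 points).
  x = 22: rhs = 16, matching y values: 4, 19 (2 points).
Total affine count: 27.
Full point count |E(F_23)| = 27 + 1 = 28.
Hasse bound: |28 − (23+1)| = |4| = 4 ≤ 2√23 ≈ 9.5917 ✓.


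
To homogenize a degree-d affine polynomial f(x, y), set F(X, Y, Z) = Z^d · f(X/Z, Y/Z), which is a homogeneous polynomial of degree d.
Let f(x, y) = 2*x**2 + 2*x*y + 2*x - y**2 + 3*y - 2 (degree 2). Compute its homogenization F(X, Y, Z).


F(X, Y, Z) = 2*X**2 + 2*X*Y + 2*X*Z - Y**2 + 3*Y*Z - 2*Z**2

deg(f) = 2.
Substitute x = X/Z, y = Y/Z into f, then multiply by Z^2.
  monomial 2·x^2·y^0 ↦ 2·X^2·Y^0·Z^0.
  monomial 2·x^1·y^1 ↦ 2·X^1·Y^1·Z^0.
  monomial 2·x^1·y^0 ↦ 2·X^1·Y^0·Z^1.
  monomial -1·x^0·y^2 ↦ -1·X^0·Y^2·Z^0.
  monomial 3·x^0·y^1 ↦ 3·X^0·Y^1·Z^1.
  monomial -2·x^0·y^0 ↦ -2·X^0·Y^0·Z^2.
Collecting: F(X, Y, Z) = 2*X**2 + 2*X*Y + 2*X*Z - Y**2 + 3*Y*Z - 2*Z**2.


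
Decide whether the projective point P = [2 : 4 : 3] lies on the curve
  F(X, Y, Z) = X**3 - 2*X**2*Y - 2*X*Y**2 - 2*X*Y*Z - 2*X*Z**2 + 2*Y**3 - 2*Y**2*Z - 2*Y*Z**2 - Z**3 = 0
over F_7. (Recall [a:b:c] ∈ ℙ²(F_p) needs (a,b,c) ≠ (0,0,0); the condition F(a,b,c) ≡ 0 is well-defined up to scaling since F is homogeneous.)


F(2,4,3) ≡ 6 (mod 7); P is NOT on the curve.

Evaluate F(2, 4, 3) term-by-term (mod 7).
  X**3 ↦ 1·8·1·1 = 8
  -2*X**2*Y ↦ -2·4·4·1 = -32
  -2*X*Y**2 ↦ -2·2·16·1 = -64
  -2*X*Y*Z ↦ -2·2·4·3 = -48
  -2*X*Z**2 ↦ -2·2·1·9 = -36
  2*Y**3 ↦ 2·1·64·1 = 128
  -2*Y**2*Z ↦ -2·1·16·3 = -96
  -2*Y*Z**2 ↦ -2·1·4·9 = -72
  -Z**3 ↦ -1·1·1·27 = -27
Sum: F(2, 4, 3) = (8) + (-32) + (-64) + (-48) + (-36) + (128) + (-96) + (-72) + (-27) = -239.
Reducing mod 7: -239 ≡ 6 (mod 7).
Since F(a, b, c) ≡ 6 ≠ 0 (mod 7), P does NOT lie on the curve.


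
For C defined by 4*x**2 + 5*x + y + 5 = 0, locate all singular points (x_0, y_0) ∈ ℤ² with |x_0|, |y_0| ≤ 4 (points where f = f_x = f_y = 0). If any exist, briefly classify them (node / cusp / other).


No singular points in the scanned grid; C is smooth there.

Compute partial derivatives:
  f_x = 8*x + 5.
  f_y = 1.
f_y = 1 is a nonzero constant, so f_y never vanishes: no point (x, y) can satisfy f = f_x = f_y = 0. In particular no (x, y) ∈ {−4, ..., 4}² is singular; the curve is smooth.


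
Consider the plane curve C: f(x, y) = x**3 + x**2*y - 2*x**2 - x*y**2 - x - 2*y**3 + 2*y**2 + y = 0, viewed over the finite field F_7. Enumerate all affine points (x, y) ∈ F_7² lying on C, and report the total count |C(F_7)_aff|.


Affine F_7-points: {(0, 0), (1, 5), (3, 4), (4, 0), (4, 3), (5, 0), (5, 1)}; count = 7.

For each of the 49 pairs (x, y) ∈ F_7², evaluate f(x, y) mod 7. Record the zeros.
  x = 0: [0↦0, 1↦1, 2↦1, 3↦2, 4↦6, 5↦1, 6↦3]  zeros at y ∈ {0}
  x = 1: [0↦5, 1↦6, 2↦4, 3↦1, 4↦6, 5↦0, 6↦6]  zeros at y ∈ {5}
  x = 2: [0↦5, 1↦1, 2↦6, 3↦1, 4↦2, 5↦4, 6↦2]  zeros at y ∈ ∅
  x = 3: [0↦6, 1↦6, 2↦6, 3↦1, 4↦0, 5↦5, 6↦4]  zeros at y ∈ {4}
  x = 4: [0↦0, 1↦6, 2↦3, 3↦0, 4↦6, 5↦2, 6↦4]  zeros at y ∈ {0, 3}
  x = 5: [0↦0, 1↦0, 2↦3, 3↦4, 4↦5, 5↦1, 6↦1]  zeros at y ∈ {0, 1}
  x = 6: [0↦5, 1↦1, 2↦5, 3↦5, 4↦3, 5↦1, 6↦1]  zeros at y ∈ ∅
Collecting zeros: affine points = {(0, 0), (1, 5), (3, 4), (4, 0), (4, 3), (5, 0), (5, 1)}.
Total count |C(F_7)_aff| = 7.


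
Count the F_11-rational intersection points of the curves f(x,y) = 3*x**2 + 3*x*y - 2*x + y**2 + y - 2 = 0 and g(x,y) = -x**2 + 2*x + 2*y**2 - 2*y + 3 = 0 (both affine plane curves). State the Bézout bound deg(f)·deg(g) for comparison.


Common zeros: {(1, 5)}; count = 1; Bézout bound = 4.

deg(f) = 2, deg(g) = 2, so Bézout bound = 4.
Scan x ∈ F_11. For each x, list the y ∈ F_11 with f(x, y) ≡ 0 and those with g(x, y) ≡ 0 (mod 11); the common zeros in that column are the intersection.
  x = 0: f ≡ 0 at y ∈ {1, 9}; g ≡ 0 at y ∈ ∅; common: ∅.
  x = 1: f ≡ 0 at y ∈ {2, 5}; g ≡ 0 at y ∈ {5, 7}; common: {5}.
  x = 2: f ≡ 0 at y ∈ {5, 10}; g ≡ 0 at y ∈ ∅; common: ∅.
  x = 3: f ≡ 0 at y ∈ ∅; g ≡ 0 at y ∈ {0, 1}; common: ∅.
  x = 4: f ≡ 0 at y ∈ ∅; g ≡ 0 at y ∈ {6}; common: ∅.
  x = 5: f ≡ 0 at y ∈ {2, 4}; g ≡ 0 at y ∈ {3, 9}; common: ∅.
  x = 6: f ≡ 0 at y ∈ ∅; g ≡ 0 at y ∈ ∅; common: ∅.
  x = 7: f ≡ 0 at y ∈ {1, 10}; g ≡ 0 at y ∈ ∅; common: ∅.
  x = 8: f ≡ 0 at y ∈ ∅; g ≡ 0 at y ∈ {3, 9}; common: ∅.
  x = 9: f ≡ 0 at y ∈ ∅; g ≡ 0 at y ∈ {6}; common: ∅.
  x = 10: f ≡ 0 at y ∈ {4, 9}; g ≡ 0 at y ∈ {0, 1}; common: ∅.
Collecting: common zeros = {(1, 5)}, so the count is 1.
Comparison with the Bézout bound: 1 ≤ 4 = deg(f)·deg(g), as expected for curves with no common component (the affine F_11-count falls short of the bound because intersections may lie at infinity, over extension fields, or carry multiplicity).


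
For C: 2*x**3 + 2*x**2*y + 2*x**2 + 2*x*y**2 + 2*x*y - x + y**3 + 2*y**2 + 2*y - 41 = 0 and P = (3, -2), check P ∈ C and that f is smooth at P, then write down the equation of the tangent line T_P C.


Tangent line at P: 45*x + 6*y - 123 = 0.

Step 1: f(3, -2) = 0, so P lies on C.
Step 2: partial derivatives
  f_x(x, y) = 6*x**2 + 4*x*y + 4*x + 2*y**2 + 2*y - 1, f_y(x, y) = 2*x**2 + 4*x*y + 2*x + 3*y**2 + 4*y + 2.
  f_x(P) = 45, f_y(P) = 6 (gradient nonzero, so P is smooth).
Step 3: tangent line at P: 45·(x − 3) + 6·(y − -2) = 0.
Expanding: 45*x + 6*y - 123 = 0.


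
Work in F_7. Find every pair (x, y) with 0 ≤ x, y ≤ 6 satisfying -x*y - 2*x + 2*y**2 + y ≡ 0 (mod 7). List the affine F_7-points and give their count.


Affine F_7-points: {(0, 0), (0, 3), (1, 1), (1, 6), (6, 2), (6, 4)}; count = 6.

For each of the 49 pairs (x, y) ∈ F_7², evaluate f(x, y) mod 7. Record the zeros.
  x = 0: [0↦0, 1↦3, 2↦3, 3↦0, 4↦1, 5↦6, 6↦1]  zeros at y ∈ {0, 3}
  x = 1: [0↦5, 1↦0, 2↦6, 3↦2, 4↦2, 5↦6, 6↦0]  zeros at y ∈ {1, 6}
  x = 2: [0↦3, 1↦4, 2↦2, 3↦4, 4↦3, 5↦6, 6↦6]  zeros at y ∈ ∅
  x = 3: [0↦1, 1↦1, 2↦5, 3↦6, 4↦4, 5↦6, 6↦5]  zeros at y ∈ ∅
  x = 4: [0↦6, 1↦5, 2↦1, 3↦1, 4↦5, 5↦6, 6↦4]  zeros at y ∈ ∅
  x = 5: [0↦4, 1↦2, 2↦4, 3↦3, 4↦6, 5↦6, 6↦3]  zeros at y ∈ ∅
  x = 6: [0↦2, 1↦6, 2↦0, 3↦5, 4↦0, 5↦6, 6↦2]  zeros at y ∈ {2, 4}
Collecting zeros: affine points = {(0, 0), (0, 3), (1, 1), (1, 6), (6, 2), (6, 4)}.
Total count |C(F_7)_aff| = 6.


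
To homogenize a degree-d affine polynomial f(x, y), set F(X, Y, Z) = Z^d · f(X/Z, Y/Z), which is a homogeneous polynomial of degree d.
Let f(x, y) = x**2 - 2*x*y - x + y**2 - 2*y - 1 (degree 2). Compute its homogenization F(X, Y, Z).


F(X, Y, Z) = X**2 - 2*X*Y - X*Z + Y**2 - 2*Y*Z - Z**2

deg(f) = 2.
Substitute x = X/Z, y = Y/Z into f, then multiply by Z^2.
  monomial 1·x^2·y^0 ↦ 1·X^2·Y^0·Z^0.
  monomial -2·x^1·y^1 ↦ -2·X^1·Y^1·Z^0.
  monomial -1·x^1·y^0 ↦ -1·X^1·Y^0·Z^1.
  monomial 1·x^0·y^2 ↦ 1·X^0·Y^2·Z^0.
  monomial -2·x^0·y^1 ↦ -2·X^0·Y^1·Z^1.
  monomial -1·x^0·y^0 ↦ -1·X^0·Y^0·Z^2.
Collecting: F(X, Y, Z) = X**2 - 2*X*Y - X*Z + Y**2 - 2*Y*Z - Z**2.


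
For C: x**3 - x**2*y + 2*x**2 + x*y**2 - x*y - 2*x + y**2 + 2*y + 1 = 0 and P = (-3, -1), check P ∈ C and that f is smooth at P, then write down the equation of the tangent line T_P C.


Tangent line at P: 9*x + 27 = 0.

Step 1: f(-3, -1) = 0, so P lies on C.
Step 2: partial derivatives
  f_x(x, y) = 3*x**2 - 2*x*y + 4*x + y**2 - y - 2, f_y(x, y) = -x**2 + 2*x*y - x + 2*y + 2.
  f_x(P) = 9, f_y(P) = 0 (gradient nonzero, so P is smooth).
Step 3: tangent line at P: 9·(x − -3) + 0·(y − -1) = 0.
Expanding: 9*x + 27 = 0.


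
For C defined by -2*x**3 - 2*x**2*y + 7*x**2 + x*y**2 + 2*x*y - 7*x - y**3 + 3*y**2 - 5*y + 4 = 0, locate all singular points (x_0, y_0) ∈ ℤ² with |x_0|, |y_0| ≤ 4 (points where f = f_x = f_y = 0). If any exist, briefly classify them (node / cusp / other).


Singular points: {(1, 1)}; classification: node.

Compute partial derivatives:
  f_x = -6*x**2 - 4*x*y + 14*x + y**2 + 2*y - 7.
  f_y = -2*x**2 + 2*x*y + 2*x - 3*y**2 + 6*y - 5.
Scan x_0 ∈ {−4, ..., 4}. For each x_0, f_y(x_0, y) is a polynomial in y; find its integer roots y ∈ {−4, ..., 4}, then test f_x and f at those candidates.
  x = -4: f_y(-4, y) = -3*y**2 - 2*y - 45; no integer root y with |y| ≤ 4.
  x = -3: f_y(-3, y) = -3*y**2 - 29; no integer root y with |y| ≤ 4.
  x = -2: f_y(-2, y) = -3*y**2 + 2*y - 17; no integer root y with |y| ≤ 4.
  x = -1: f_y(-1, y) = -3*y**2 + 4*y - 9; no integer root y with |y| ≤ 4.
  x = 0: f_y(0, y) = -3*y**2 + 6*y - 5; no integer root y with |y| ≤ 4.
  x = 1: f_y(1, y) = -3*y**2 + 8*y - 5; vanishes at y ∈ {1}. (1, 1): f_x = 0, f = 0 — SINGULAR.
  x = 2: f_y(2, y) = -3*y**2 + 10*y - 9; no integer root y with |y| ≤ 4.
  x = 3: f_y(3, y) = -3*y**2 + 12*y - 17; no integer root y with |y| ≤ 4.
  x = 4: f_y(4, y) = -3*y**2 + 14*y - 29; no integer root y with |y| ≤ 4.
Only singular point on the grid: (1, 1).
Classify: substitute x = 1 + u, y = 1 + v and expand: f = -2*u**3 - 2*u**2*v - u**2 + u*v**2 - v**3 + v**2.
No constant or linear terms (consistent with a singular point). Quadratic part: -u**2 + v**2. Cubic part: -2*u**3 - 2*u**2*v + u*v**2 - v**3.
The quadratic part v**2 - u**2 = (v − u)(v + u) splits into two distinct linear factors, so there are two distinct tangent lines y − 1 = ±(x − 1) — this is a node (ordinary double point).
Classification: node.


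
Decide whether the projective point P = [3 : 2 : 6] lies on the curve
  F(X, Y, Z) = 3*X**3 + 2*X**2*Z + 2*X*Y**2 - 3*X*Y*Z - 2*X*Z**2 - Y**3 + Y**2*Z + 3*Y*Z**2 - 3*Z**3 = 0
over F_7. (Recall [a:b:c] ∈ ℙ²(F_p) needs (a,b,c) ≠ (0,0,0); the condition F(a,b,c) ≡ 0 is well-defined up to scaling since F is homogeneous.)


F(3,2,6) ≡ 5 (mod 7); P is NOT on the curve.

Evaluate F(3, 2, 6) term-by-term (mod 7).
  3*X**3 ↦ 3·27·1·1 = 81
  2*X**2*Z ↦ 2·9·1·6 = 108
  2*X*Y**2 ↦ 2·3·4·1 = 24
  -3*X*Y*Z ↦ -3·3·2·6 = -108
  -2*X*Z**2 ↦ -2·3·1·36 = -216
  -Y**3 ↦ -1·1·8·1 = -8
  Y**2*Z ↦ 1·1·4·6 = 24
  3*Y*Z**2 ↦ 3·1·2·36 = 216
  -3*Z**3 ↦ -3·1·1·216 = -648
Sum: F(3, 2, 6) = (81) + (108) + (24) + (-108) + (-216) + (-8) + (24) + (216) + (-648) = -527.
Reducing mod 7: -527 ≡ 5 (mod 7).
Since F(a, b, c) ≡ 5 ≠ 0 (mod 7), P does NOT lie on the curve.


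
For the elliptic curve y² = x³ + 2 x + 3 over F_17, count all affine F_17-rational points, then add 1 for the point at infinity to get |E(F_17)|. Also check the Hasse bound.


Affine points = {(2, 7), (2, 10), (3, 6), (3, 11), (5, 6), (5, 11), (8, 2), (8, 15), (9, 6), (9, 11), (11, 8), (11, 9), (12, 2), (12, 15), (13, 4), (13, 13), (14, 2), (14, 15), (15, 5), (15, 12), (16, 0)}; affine count = 21; |E(F_17)| = 22.

Discriminant check: Δ ∝ 4a³ + 27b² = 4·2³ + 27·3² = 4·8 + 27·9 ≡ 3 (mod 17). Nonzero ⇒ E is nonsingular.
For each x ∈ F_17, compute rhs = x³ + 2·x + 3 mod 17, then count y ∈ F_17 with y² ≡ rhs.
  x = 0: rhs = 3, matching y values: none (0 points).
  x = 1: rhs = 6, matching y values: none (0 points).
  x = 2: rhs = 15, matching y values: 7, 10 (2 points).
  x = 3: rhs = 2, matching y values: 6, 11 (2 points).
  x = 4: rhs = 7, matching y values: none (0 points).
  x = 5: rhs = 2, matching y values: 6, 11 (2 points).
  x = 6: rhs = 10, matching y values: none (0 points).
  x = 7: rhs = 3, matching y values: none (0 points).
  x = 8: rhs = 4, matching y values: 2, 15 (2 points).
  x = 9: rhs = 2, matching y values: 6, 11 (2 points).
  x = 10: rhs = 3, matching y values: none (0 points).
  x = 11: rhs = 13, matching y values: 8, 9 (2 points).
  x = 12: rhs = 4, matching y values: 2, 15 (2 points).
  x = 13: rhs = 16, matching y values: 4, 13 (2 points).
  x = 14: rhs = 4, matching y values: 2, 15 (2 points).
  x = 15: rhs = 8, matching y values: 5, 12 (2 points).
  x = 16: rhs = 0, matching y values: 0 (1 points).
Total affine count: 21.
Full point count |E(F_17)| = 21 + 1 = 22.
Hasse bound: |22 − (17+1)| = |4| = 4 ≤ 2√17 ≈ 8.2462 ✓.


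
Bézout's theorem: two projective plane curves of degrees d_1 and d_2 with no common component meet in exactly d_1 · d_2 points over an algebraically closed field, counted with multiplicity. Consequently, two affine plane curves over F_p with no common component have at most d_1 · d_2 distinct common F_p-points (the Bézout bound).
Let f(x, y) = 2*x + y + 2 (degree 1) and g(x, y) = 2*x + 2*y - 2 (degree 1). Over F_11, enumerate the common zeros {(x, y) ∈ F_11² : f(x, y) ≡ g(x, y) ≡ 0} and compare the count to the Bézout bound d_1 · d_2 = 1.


Common zeros: {(8, 4)}; count = 1; Bézout bound = 1.

deg(f) = 1, deg(g) = 1, so Bézout bound = 1.
Scan x ∈ F_11. For each x, list the y ∈ F_11 with f(x, y) ≡ 0 and those with g(x, y) ≡ 0 (mod 11); the common zeros in that column are the intersection.
  x = 0: f ≡ 0 at y ∈ {9}; g ≡ 0 at y ∈ {1}; common: ∅.
  x = 1: f ≡ 0 at y ∈ {7}; g ≡ 0 at y ∈ {0}; common: ∅.
  x = 2: f ≡ 0 at y ∈ {5}; g ≡ 0 at y ∈ {10}; common: ∅.
  x = 3: f ≡ 0 at y ∈ {3}; g ≡ 0 at y ∈ {9}; common: ∅.
  x = 4: f ≡ 0 at y ∈ {1}; g ≡ 0 at y ∈ {8}; common: ∅.
  x = 5: f ≡ 0 at y ∈ {10}; g ≡ 0 at y ∈ {7}; common: ∅.
  x = 6: f ≡ 0 at y ∈ {8}; g ≡ 0 at y ∈ {6}; common: ∅.
  x = 7: f ≡ 0 at y ∈ {6}; g ≡ 0 at y ∈ {5}; common: ∅.
  x = 8: f ≡ 0 at y ∈ {4}; g ≡ 0 at y ∈ {4}; common: {4}.
  x = 9: f ≡ 0 at y ∈ {2}; g ≡ 0 at y ∈ {3}; common: ∅.
  x = 10: f ≡ 0 at y ∈ {0}; g ≡ 0 at y ∈ {2}; common: ∅.
Collecting: common zeros = {(8, 4)}, so the count is 1.
Comparison with the Bézout bound: 1 ≤ 1 = deg(f)·deg(g), as expected for curves with no common component (the bound is attained).


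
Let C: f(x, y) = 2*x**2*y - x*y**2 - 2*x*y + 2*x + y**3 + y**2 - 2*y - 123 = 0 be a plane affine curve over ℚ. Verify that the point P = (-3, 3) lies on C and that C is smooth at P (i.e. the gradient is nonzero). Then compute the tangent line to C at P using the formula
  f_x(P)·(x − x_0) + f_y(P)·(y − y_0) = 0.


Tangent line at P: -49*x + 73*y - 366 = 0.

Step 1: f(-3, 3) = 0, so P lies on C.
Step 2: partial derivatives
  f_x(x, y) = 4*x*y - y**2 - 2*y + 2, f_y(x, y) = 2*x**2 - 2*x*y - 2*x + 3*y**2 + 2*y - 2.
  f_x(P) = -49, f_y(P) = 73 (gradient nonzero, so P is smooth).
Step 3: tangent line at P: -49·(x − -3) + 73·(y − 3) = 0.
Expanding: -49*x + 73*y - 366 = 0.


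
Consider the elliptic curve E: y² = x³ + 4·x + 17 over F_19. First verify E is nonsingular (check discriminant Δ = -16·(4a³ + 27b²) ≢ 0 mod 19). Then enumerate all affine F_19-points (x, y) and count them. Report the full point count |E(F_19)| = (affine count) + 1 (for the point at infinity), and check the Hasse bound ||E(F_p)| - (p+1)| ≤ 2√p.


Affine points = {(0, 6), (0, 13), (11, 9), (11, 10), (12, 8), (12, 11), (13, 9), (13, 10), (14, 9), (14, 10), (16, 4), (16, 15), (17, 1), (17, 18)}; affine count = 14; |E(F_19)| = 15.

Discriminant check: Δ ∝ 4a³ + 27b² = 4·4³ + 27·17² = 4·64 + 27·289 ≡ 3 (mod 19). Nonzero ⇒ E is nonsingular.
For each x ∈ F_19, compute rhs = x³ + 4·x + 17 mod 19, then count y ∈ F_19 with y² ≡ rhs.
  x = 0: rhs = 17, matching y values: 6, 13 (2 points).
  x = 1: rhs = 3, matching y values: none (0 points).
  x = 2: rhs = 14, matching y values: none (0 points).
  x = 3: rhs = 18, matching y values: none (0 points).
  x = 4: rhs = 2, matching y values: none (0 points).
  x = 5: rhs = 10, matching y values: none (0 points).
  x = 6: rhs = 10, matching y values: none (0 points).
  x = 7: rhs = 8, matching y values: none (0 points).
  x = 8: rhs = 10, matching y values: none (0 points).
  x = 9: rhs = 3, matching y values: none (0 points).
  x = 10: rhs = 12, matching y values: none (0 points).
  x = 11: rhs = 5, matching y values: 9, 10 (2 points).
  x = 12: rhs = 7, matching y values: 8, 11 (2 points).
  x = 13: rhs = 5, matching y values: 9, 10 (2 points).
  x = 14: rhs = 5, matching y values: 9, 10 (2 points).
  x = 15: rhs = 13, matching y values: none (0 points).
  x = 16: rhs = 16, matching y values: 4, 15 (2 points).
  x = 17: rhs = 1, matching y values: 1, 18 (2 points).
  x = 18: rhs = 12, matching y values: none (0 points).
Total affine count: 14.
Full point count |E(F_19)| = 14 + 1 = 15.
Hasse bound: |15 − (19+1)| = |-5| = 5 ≤ 2√19 ≈ 8.7178 ✓.


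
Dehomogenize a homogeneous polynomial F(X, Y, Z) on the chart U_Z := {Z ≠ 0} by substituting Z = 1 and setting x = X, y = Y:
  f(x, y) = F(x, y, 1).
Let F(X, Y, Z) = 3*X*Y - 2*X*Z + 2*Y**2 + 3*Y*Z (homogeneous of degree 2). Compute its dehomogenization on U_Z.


f(x, y) = 3*x*y - 2*x + 2*y**2 + 3*y

On U_Z we set Z = 1. Each monomial c·X^i·Y^j·Z^k in F becomes c·x^i·y^j·1^k = c·x^i·y^j.
Substituting Z = 1: F(X, Y, 1) = 3*x*y - 2*x + 2*y**2 + 3*y.
Note: deg(f) ≤ deg(F) = 2; strict inequality happens when F is divisible by Z (lost terms).


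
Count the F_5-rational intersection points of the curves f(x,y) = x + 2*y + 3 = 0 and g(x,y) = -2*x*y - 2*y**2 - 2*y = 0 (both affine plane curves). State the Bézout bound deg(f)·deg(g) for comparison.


Common zeros: {(1, 3), (2, 0)}; count = 2; Bézout bound = 2.

deg(f) = 1, deg(g) = 2, so Bézout bound = 2.
Scan x ∈ F_5. For each x, list the y ∈ F_5 with f(x, y) ≡ 0 and those with g(x, y) ≡ 0 (mod 5); the common zeros in that column are the intersection.
  x = 0: f ≡ 0 at y ∈ {1}; g ≡ 0 at y ∈ {0, 4}; common: ∅.
  x = 1: f ≡ 0 at y ∈ {3}; g ≡ 0 at y ∈ {0, 3}; common: {3}.
  x = 2: f ≡ 0 at y ∈ {0}; g ≡ 0 at y ∈ {0, 2}; common: {0}.
  x = 3: f ≡ 0 at y ∈ {2}; g ≡ 0 at y ∈ {0, 1}; common: ∅.
  x = 4: f ≡ 0 at y ∈ {4}; g ≡ 0 at y ∈ {0}; common: ∅.
Collecting: common zeros = {(1, 3), (2, 0)}, so the count is 2.
Comparison with the Bézout bound: 2 ≤ 2 = deg(f)·deg(g), as expected for curves with no common component (the bound is attained).


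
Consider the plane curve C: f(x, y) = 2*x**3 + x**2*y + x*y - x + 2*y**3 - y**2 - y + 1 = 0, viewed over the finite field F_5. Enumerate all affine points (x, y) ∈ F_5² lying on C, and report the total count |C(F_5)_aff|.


Affine F_5-points: {(1, 3), (2, 0), (2, 3), (3, 3), (4, 0), (4, 1), (4, 2)}; count = 7.

For each of the 25 pairs (x, y) ∈ F_5², evaluate f(x, y) mod 5. Record the zeros.
  x = 0: [0↦1, 1↦1, 2↦1, 3↦3, 4↦4]  zeros at y ∈ ∅
  x = 1: [0↦2, 1↦4, 2↦1, 3↦0, 4↦3]  zeros at y ∈ {3}
  x = 2: [0↦0, 1↦1, 2↦2, 3↦0, 4↦2]  zeros at y ∈ {0, 3}
  x = 3: [0↦2, 1↦4, 2↦1, 3↦0, 4↦3]  zeros at y ∈ {3}
  x = 4: [0↦0, 1↦0, 2↦0, 3↦2, 4↦3]  zeros at y ∈ {0, 1, 2}
Collecting zeros: affine points = {(1, 3), (2, 0), (2, 3), (3, 3), (4, 0), (4, 1), (4, 2)}.
Total count |C(F_5)_aff| = 7.


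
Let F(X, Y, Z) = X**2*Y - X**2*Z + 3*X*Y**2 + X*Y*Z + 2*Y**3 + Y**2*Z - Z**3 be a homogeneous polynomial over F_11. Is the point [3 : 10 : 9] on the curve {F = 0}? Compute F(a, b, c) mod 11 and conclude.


F(3,10,9) ≡ 6 (mod 11); P is NOT on the curve.

Evaluate F(3, 10, 9) term-by-term (mod 11).
  X**2*Y ↦ 1·9·10·1 = 90
  -X**2*Z ↦ -1·9·1·9 = -81
  3*X*Y**2 ↦ 3·3·100·1 = 900
  X*Y*Z ↦ 1·3·10·9 = 270
  2*Y**3 ↦ 2·1·1000·1 = 2000
  Y**2*Z ↦ 1·1·100·9 = 900
  -Z**3 ↦ -1·1·1·729 = -729
Sum: F(3, 10, 9) = (90) + (-81) + (900) + (270) + (2000) + (900) + (-729) = 3350.
Reducing mod 11: 3350 ≡ 6 (mod 11).
Since F(a, b, c) ≡ 6 ≠ 0 (mod 11), P does NOT lie on the curve.


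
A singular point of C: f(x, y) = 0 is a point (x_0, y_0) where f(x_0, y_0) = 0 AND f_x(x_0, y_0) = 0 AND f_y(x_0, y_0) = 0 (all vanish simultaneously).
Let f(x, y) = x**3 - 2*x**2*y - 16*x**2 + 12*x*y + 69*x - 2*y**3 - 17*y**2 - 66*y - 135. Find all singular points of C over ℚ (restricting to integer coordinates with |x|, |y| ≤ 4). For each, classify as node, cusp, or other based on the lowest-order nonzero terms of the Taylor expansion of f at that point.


Singular points: {(3, -3)}; classification: node.

Compute partial derivatives:
  f_x = 3*x**2 - 4*x*y - 32*x + 12*y + 69.
  f_y = -2*x**2 + 12*x - 6*y**2 - 34*y - 66.
Scan x_0 ∈ {−4, ..., 4}. For each x_0, f_y(x_0, y) is a polynomial in y; find its integer roots y ∈ {−4, ..., 4}, then test f_x and f at those candidates.
  x = -4: f_y(-4, y) = -6*y**2 - 34*y - 146; no integer root y with |y| ≤ 4.
  x = -3: f_y(-3, y) = -6*y**2 - 34*y - 120; no integer root y with |y| ≤ 4.
  x = -2: f_y(-2, y) = -6*y**2 - 34*y - 98; no integer root y with |y| ≤ 4.
  x = -1: f_y(-1, y) = -6*y**2 - 34*y - 80; no integer root y with |y| ≤ 4.
  x = 0: f_y(0, y) = -6*y**2 - 34*y - 66; no integer root y with |y| ≤ 4.
  x = 1: f_y(1, y) = -6*y**2 - 34*y - 56; no integer root y with |y| ≤ 4.
  x = 2: f_y(2, y) = -6*y**2 - 34*y - 50; no integer root y with |y| ≤ 4.
  x = 3: f_y(3, y) = -6*y**2 - 34*y - 48; vanishes at y ∈ {-3}. (3, -3): f_x = 0, f = 0 — SINGULAR.
  x = 4: f_y(4, y) = -6*y**2 - 34*y - 50; no integer root y with |y| ≤ 4.
Only singular point on the grid: (3, -3).
Classify: substitute x = 3 + u, y = -3 + v and expand: f = u**3 - 2*u**2*v - u**2 - 2*v**3 + v**2.
No constant or linear terms (consistent with a singular point). Quadratic part: -u**2 + v**2. Cubic part: u**3 - 2*u**2*v - 2*v**3.
The quadratic part v**2 - u**2 = (v − u)(v + u) splits into two distinct linear factors, so there are two distinct tangent lines y − -3 = ±(x − 3) — this is a node (ordinary double point).
Classification: node.


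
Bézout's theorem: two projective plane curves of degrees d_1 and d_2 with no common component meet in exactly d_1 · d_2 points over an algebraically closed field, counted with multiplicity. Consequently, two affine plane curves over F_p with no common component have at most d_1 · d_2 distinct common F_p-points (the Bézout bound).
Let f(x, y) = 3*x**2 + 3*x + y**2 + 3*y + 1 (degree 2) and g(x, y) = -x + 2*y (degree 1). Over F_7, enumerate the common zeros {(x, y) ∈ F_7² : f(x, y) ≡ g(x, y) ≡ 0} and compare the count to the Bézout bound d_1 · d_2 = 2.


Common zeros: {(1, 4), (3, 5)}; count = 2; Bézout bound = 2.

deg(f) = 2, deg(g) = 1, so Bézout bound = 2.
Scan x ∈ F_7. For each x, list the y ∈ F_7 with f(x, y) ≡ 0 and those with g(x, y) ≡ 0 (mod 7); the common zeros in that column are the intersection.
  x = 0: f ≡ 0 at y ∈ ∅; g ≡ 0 at y ∈ {0}; common: ∅.
  x = 1: f ≡ 0 at y ∈ {0, 4}; g ≡ 0 at y ∈ {4}; common: {4}.
  x = 2: f ≡ 0 at y ∈ ∅; g ≡ 0 at y ∈ {1}; common: ∅.
  x = 3: f ≡ 0 at y ∈ {5, 6}; g ≡ 0 at y ∈ {5}; common: {5}.
  x = 4: f ≡ 0 at y ∈ ∅; g ≡ 0 at y ∈ {2}; common: ∅.
  x = 5: f ≡ 0 at y ∈ {0, 4}; g ≡ 0 at y ∈ {6}; common: ∅.
  x = 6: f ≡ 0 at y ∈ ∅; g ≡ 0 at y ∈ {3}; common: ∅.
Collecting: common zeros = {(1, 4), (3, 5)}, so the count is 2.
Comparison with the Bézout bound: 2 ≤ 2 = deg(f)·deg(g), as expected for curves with no common component (the bound is attained).


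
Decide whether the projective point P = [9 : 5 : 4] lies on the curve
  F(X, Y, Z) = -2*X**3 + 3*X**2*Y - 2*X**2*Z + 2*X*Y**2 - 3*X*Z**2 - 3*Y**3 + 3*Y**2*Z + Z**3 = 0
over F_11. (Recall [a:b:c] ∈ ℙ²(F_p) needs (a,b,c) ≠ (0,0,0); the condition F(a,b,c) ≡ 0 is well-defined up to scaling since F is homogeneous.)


F(9,5,4) ≡ 7 (mod 11); P is NOT on the curve.

Evaluate F(9, 5, 4) term-by-term (mod 11).
  -2*X**3 ↦ -2·729·1·1 = -1458
  3*X**2*Y ↦ 3·81·5·1 = 1215
  -2*X**2*Z ↦ -2·81·1·4 = -648
  2*X*Y**2 ↦ 2·9·25·1 = 450
  -3*X*Z**2 ↦ -3·9·1·16 = -432
  -3*Y**3 ↦ -3·1·125·1 = -375
  3*Y**2*Z ↦ 3·1·25·4 = 300
  Z**3 ↦ 1·1·1·64 = 64
Sum: F(9, 5, 4) = (-1458) + (1215) + (-648) + (450) + (-432) + (-375) + (300) + (64) = -884.
Reducing mod 11: -884 ≡ 7 (mod 11).
Since F(a, b, c) ≡ 7 ≠ 0 (mod 11), P does NOT lie on the curve.


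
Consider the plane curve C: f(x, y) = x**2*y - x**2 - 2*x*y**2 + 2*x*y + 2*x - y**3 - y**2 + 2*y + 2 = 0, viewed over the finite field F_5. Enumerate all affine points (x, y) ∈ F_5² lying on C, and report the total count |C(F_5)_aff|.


Affine F_5-points: {(0, 4), (2, 3), (3, 3), (4, 1), (4, 4)}; count = 5.

For each of the 25 pairs (x, y) ∈ F_5², evaluate f(x, y) mod 5. Record the zeros.
  x = 0: [0↦2, 1↦2, 2↦4, 3↦2, 4↦0]  zeros at y ∈ {4}
  x = 1: [0↦3, 1↦4, 2↦3, 3↦4, 4↦1]  zeros at y ∈ ∅
  x = 2: [0↦2, 1↦1, 2↦4, 3↦0, 4↦3]  zeros at y ∈ {3}
  x = 3: [0↦4, 1↦3, 2↦2, 3↦0, 4↦1]  zeros at y ∈ {3}
  x = 4: [0↦4, 1↦0, 2↦2, 3↦4, 4↦0]  zeros at y ∈ {1, 4}
Collecting zeros: affine points = {(0, 4), (2, 3), (3, 3), (4, 1), (4, 4)}.
Total count |C(F_5)_aff| = 5.


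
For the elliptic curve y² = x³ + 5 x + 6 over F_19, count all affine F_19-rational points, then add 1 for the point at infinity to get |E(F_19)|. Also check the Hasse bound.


Affine points = {(0, 5), (0, 14), (2, 9), (2, 10), (5, 2), (5, 17), (6, 9), (6, 10), (7, 2), (7, 17), (8, 8), (8, 11), (9, 1), (9, 18), (10, 7), (10, 12), (11, 9), (11, 10), (13, 8), (13, 11), (15, 6), (15, 13), (17, 8), (17, 11), (18, 0)}; affine count = 25; |E(F_19)| = 26.

Discriminant check: Δ ∝ 4a³ + 27b² = 4·5³ + 27·6² = 4·125 + 27·36 ≡ 9 (mod 19). Nonzero ⇒ E is nonsingular.
For each x ∈ F_19, compute rhs = x³ + 5·x + 6 mod 19, then count y ∈ F_19 with y² ≡ rhs.
  x = 0: rhs = 6, matching y values: 5, 14 (2 points).
  x = 1: rhs = 12, matching y values: none (0 points).
  x = 2: rhs = 5, matching y values: 9, 10 (2 points).
  x = 3: rhs = 10, matching y values: none (0 points).
  x = 4: rhs = 14, matching y values: none (0 points).
  x = 5: rhs = 4, matching y values: 2, 17 (2 points).
  x = 6: rhs = 5, matching y values: 9, 10 (2 points).
  x = 7: rhs = 4, matching y values: 2, 17 (2 points).
  x = 8: rhs = 7, matching y values: 8, 11 (2 points).
  x = 9: rhs = 1, matching y values: 1, 18 (2 points).
  x = 10: rhs = 11, matching y values: 7, 12 (2 points).
  x = 11: rhs = 5, matching y values: 9, 10 (2 points).
  x = 12: rhs = 8, matching y values: none (0 points).
  x = 13: rhs = 7, matching y values: 8, 11 (2 points).
  x = 14: rhs = 8, matching y values: none (0 points).
  x = 15: rhs = 17, matching y values: 6, 13 (2 points).
  x = 16: rhs = 2, matching y values: none (0 points).
  x = 17: rhs = 7, matching y values: 8, 11 (2 points).
  x = 18: rhs = 0, matching y values: 0 (1 points).
Total affine count: 25.
Full point count |E(F_19)| = 25 + 1 = 26.
Hasse bound: |26 − (19+1)| = |6| = 6 ≤ 2√19 ≈ 8.7178 ✓.
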